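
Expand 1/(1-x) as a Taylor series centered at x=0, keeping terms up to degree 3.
x^3 + x^2 + x + 1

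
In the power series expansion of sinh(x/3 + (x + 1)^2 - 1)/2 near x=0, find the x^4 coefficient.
Expand to order 4: sinh(x/3 + (x + 1)^2 - 1)/2 = 49·x^4/36 + 343·x^3/324 + x^2/2 + 7·x/6 + O(x^5).
The coefficient of x^4 is 49/36.

Final answer: 49/36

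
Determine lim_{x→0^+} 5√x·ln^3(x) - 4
The product is a 0·∞ indeterminate form at x → 0⁺.
Rewrite the product as 5·ln^3(x) / x^(-1/2) and apply L'Hôpital, or use the standard hierarchy x^(-1/2) ≫ |ln x|^3 as x → 0⁺.
The indeterminate product → 0, so the limit = -4.

Final answer: -4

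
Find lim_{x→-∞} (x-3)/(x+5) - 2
Evaluate the dominant behaviour as x → -∞; each term tends to a finite value or vanishes.
Limit = -1.

Final answer: -1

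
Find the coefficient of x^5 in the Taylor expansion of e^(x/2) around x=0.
Expand to order 5: e^(x/2) = x^5/3840 + x^4/384 + x^3/48 + x^2/8 + x/2 + 1 + O(x^6).
The coefficient of x^5 is 1/3840.

Final answer: 1/3840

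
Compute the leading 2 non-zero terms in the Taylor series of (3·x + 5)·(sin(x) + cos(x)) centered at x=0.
8·x + 5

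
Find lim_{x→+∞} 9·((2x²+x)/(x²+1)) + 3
Evaluate the dominant behaviour as x → +∞; each term tends to a finite value or vanishes.
Limit = 21.

Final answer: 21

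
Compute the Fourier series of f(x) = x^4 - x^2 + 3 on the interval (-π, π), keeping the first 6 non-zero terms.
(52 - 8·π^2)·cos(x) + (-4 + 2·π^2)·cos(2·x) + (28/27 - 8·π^2/9)·cos(3·x) + (-7/16 + π^2/2)·cos(4·x) + (148/625 - 8·π^2/25)·cos(5·x) - π^2/3 + 3 + π^4/5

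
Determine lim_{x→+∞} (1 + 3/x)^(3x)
As x → +∞: write (1 + 3/x)^(3x) = ((1 + 3/x)^x)^3 → (e^3)^3 = e^9.
Limit = e^(9).

Final answer: e^(9)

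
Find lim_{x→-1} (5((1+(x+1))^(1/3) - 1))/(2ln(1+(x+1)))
Both numerator and denominator → 0 as x → -1; this is a 0/0 indeterminate form.
Expand each to leading order near x = -1: numerator ~ 5·(x + 1)/3, denominator ~ 2·(x + 1).
The limit of the ratio is 5/6.

Final answer: 5/6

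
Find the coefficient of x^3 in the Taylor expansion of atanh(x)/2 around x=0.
Expand to order 3: atanh(x)/2 = x^3/6 + x/2 + O(x^4).
The coefficient of x^3 is 1/6.

Final answer: 1/6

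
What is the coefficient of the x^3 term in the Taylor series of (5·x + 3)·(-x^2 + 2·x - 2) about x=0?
Expand to order 3: (5·x + 3)·(-x^2 + 2·x - 2) = -5·x^3 + 7·x^2 - 4·x - 6 + O(x^4).
The coefficient of x^3 is -5.

Final answer: -5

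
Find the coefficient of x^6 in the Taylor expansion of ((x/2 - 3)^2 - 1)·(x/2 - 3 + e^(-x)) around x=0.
Expand to order 6: ((x/2 - 3)^2 - 1)·(x/2 - 3 + e^(-x)) = 67·x^6/1440 - 7·x^5/30 + 23·x^4/24 - 71·x^3/24 + 5·x^2 + 2·x - 16 + O(x^7).
The coefficient of x^6 is 67/1440.

Final answer: 67/1440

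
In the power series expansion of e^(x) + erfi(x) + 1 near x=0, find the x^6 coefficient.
Expand to order 6: e^(x) + erfi(x) + 1 = x^6/720 + x^5·(1/120 + 1/(5·√(π))) + x^4/24 + x^3·(1/6 + 2/(3·√(π))) + x^2/2 + x·(1 + 2/√(π)) + 2 + O(x^7).
The coefficient of x^6 is 1/720.

Final answer: 1/720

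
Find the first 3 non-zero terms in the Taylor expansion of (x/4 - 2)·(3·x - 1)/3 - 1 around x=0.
x^2/4 - 25·x/12 - 1/3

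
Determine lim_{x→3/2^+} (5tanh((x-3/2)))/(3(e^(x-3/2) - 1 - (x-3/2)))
Both numerator and denominator → 0 as x → 3/2^+; this is a 0/0 indeterminate form.
Expand each to leading order near x = 3/2: numerator ~ 5·(x - 3/2), denominator ~ 3·(x - 3/2)^2/2.
The limit of the ratio is ∞.

Final answer: ∞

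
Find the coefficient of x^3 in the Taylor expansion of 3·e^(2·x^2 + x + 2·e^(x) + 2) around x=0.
Expand to order 3: 3·e^(2·x^2 + x + 2·e^(x) + 2) = 83·x^3·e^(4)/2 + 45·x^2·e^(4)/2 + 9·x·e^(4) + 3·e^(4) + O(x^4).
The coefficient of x^3 is 83·e^(4)/2.

Final answer: 83·e^(4)/2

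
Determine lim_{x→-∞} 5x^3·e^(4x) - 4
The product is a 0·∞ indeterminate form at x → -∞.
Rewrite the product as 5x^3 / e^(-4x) (an ∞/∞ form) and apply L'Hôpital, or use the standard hierarchy e^(4|x|) ≫ |x^3| as x → -∞.
The indeterminate product → 0, so the limit = -4.

Final answer: -4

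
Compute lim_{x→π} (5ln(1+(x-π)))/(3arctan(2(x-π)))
Both numerator and denominator → 0 as x → π; this is a 0/0 indeterminate form.
Expand each to leading order near x = π: numerator ~ 5·(x - π), denominator ~ 6·(x - π).
The limit of the ratio is 5/6.

Final answer: 5/6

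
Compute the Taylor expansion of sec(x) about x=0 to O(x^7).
61·x^6/720 + 5·x^4/24 + x^2/2 + 1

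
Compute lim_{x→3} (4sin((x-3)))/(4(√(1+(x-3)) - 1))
Both numerator and denominator → 0 as x → 3; this is a 0/0 indeterminate form.
Expand each to leading order near x = 3: numerator ~ 4·(x - 3), denominator ~ 2·(x - 3).
The limit of the ratio is 2.

Final answer: 2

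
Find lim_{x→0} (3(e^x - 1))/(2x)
Both numerator and denominator → 0 as x → 0; this is a 0/0 indeterminate form.
Expand each to leading order near x = 0: numerator ~ 3·x, denominator ~ 2·x.
The limit of the ratio is 3/2.

Final answer: 3/2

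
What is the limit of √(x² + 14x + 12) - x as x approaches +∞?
This is an ∞ − ∞ indeterminate form.
Multiply and divide by the conjugate √(x²+14x + 12) + x; the x² terms cancel, leaving (14x + 12)/(√(x²+14x + 12)+x) → 14/2 = 7.
Limit = 7.

Final answer: 7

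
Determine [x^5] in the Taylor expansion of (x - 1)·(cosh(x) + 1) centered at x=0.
Expand to order 5: (x - 1)·(cosh(x) + 1) = x^5/24 - x^4/24 + x^3/2 - x^2/2 + 2·x - 2 + O(x^6).
The coefficient of x^5 is 1/24.

Final answer: 1/24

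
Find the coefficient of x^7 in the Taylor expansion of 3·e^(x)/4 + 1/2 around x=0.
Expand to order 7: 3·e^(x)/4 + 1/2 = x^7/6720 + x^6/960 + x^5/160 + x^4/32 + x^3/8 + 3·x^2/8 + 3·x/4 + 5/4 + O(x^8).
The coefficient of x^7 is 1/6720.

Final answer: 1/6720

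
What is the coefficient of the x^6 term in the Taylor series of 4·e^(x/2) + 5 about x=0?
Expand to order 6: 4·e^(x/2) + 5 = x^6/11520 + x^5/960 + x^4/96 + x^3/12 + x^2/2 + 2·x + 9 + O(x^7).
The coefficient of x^6 is 1/11520.

Final answer: 1/11520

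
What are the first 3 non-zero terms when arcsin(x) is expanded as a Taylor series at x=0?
3·x^5/40 + x^3/6 + x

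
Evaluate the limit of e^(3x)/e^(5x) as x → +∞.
This is an ∞/∞ indeterminate form as x → +∞.
Rewrite e^(3x)/e^(5x) = e^((3−5)x) = e^(-2x); the exponent coefficient is -2 < 0 so e^(-2x) → 0.
Limit = 0.

Final answer: 0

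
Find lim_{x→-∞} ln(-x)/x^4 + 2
The quotient is an ∞/∞ indeterminate form as x → -∞.
Compare growth rates of the dominant terms (exponentials ≫ polynomials ≫ logarithms), or apply L'Hôpital's rule; the quotient → 0.
Adding the constant: 0 + 2 = 2. Limit = 2.

Final answer: 2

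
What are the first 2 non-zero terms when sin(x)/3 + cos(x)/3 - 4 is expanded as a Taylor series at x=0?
x/3 - 11/3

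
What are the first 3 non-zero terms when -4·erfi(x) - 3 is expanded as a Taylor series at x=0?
-8·x^3/(3·√(π)) - 8·x/√(π) - 3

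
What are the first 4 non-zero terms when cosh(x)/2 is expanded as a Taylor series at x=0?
x^6/1440 + x^4/48 + x^2/4 + 1/2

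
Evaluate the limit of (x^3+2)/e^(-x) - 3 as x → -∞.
The quotient is an ∞/∞ indeterminate form as x → -∞.
Compare growth rates of the dominant terms (exponentials ≫ polynomials ≫ logarithms), or apply L'Hôpital's rule; the quotient → 0.
Adding the constant: 0 - 3 = -3. Limit = -3.

Final answer: -3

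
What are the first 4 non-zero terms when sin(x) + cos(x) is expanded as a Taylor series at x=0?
-x^3/6 - x^2/2 + x + 1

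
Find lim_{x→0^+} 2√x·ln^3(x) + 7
The product is a 0·∞ indeterminate form at x → 0⁺.
Rewrite the product as 2·ln^3(x) / x^(-1/2) and apply L'Hôpital, or use the standard hierarchy x^(-1/2) ≫ |ln x|^3 as x → 0⁺.
The indeterminate product → 0, so the limit = 7.

Final answer: 7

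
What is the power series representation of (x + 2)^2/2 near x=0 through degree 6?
x^2/2 + 2·x + 2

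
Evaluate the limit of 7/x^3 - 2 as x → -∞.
Evaluate the dominant behaviour as x → -∞; each term tends to a finite value or vanishes.
Limit = -2.

Final answer: -2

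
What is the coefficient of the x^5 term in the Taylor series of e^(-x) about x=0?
Expand to order 5: e^(-x) = -x^5/120 + x^4/24 - x^3/6 + x^2/2 - x + 1 + O(x^6).
The coefficient of x^5 is -1/120.

Final answer: -1/120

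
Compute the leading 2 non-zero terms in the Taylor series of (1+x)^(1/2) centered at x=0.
x/2 + 1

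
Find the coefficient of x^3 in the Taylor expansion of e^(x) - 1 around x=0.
Expand to order 3: e^(x) - 1 = x^3/6 + x^2/2 + x + O(x^4).
The coefficient of x^3 is 1/6.

Final answer: 1/6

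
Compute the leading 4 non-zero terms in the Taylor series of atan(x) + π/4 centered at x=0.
x^5/5 - x^3/3 + x + π/4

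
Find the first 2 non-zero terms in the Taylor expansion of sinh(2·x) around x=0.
4·x^3/3 + 2·x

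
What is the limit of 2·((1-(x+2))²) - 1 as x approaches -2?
Direct substitution at x = -2 gives 1.

Final answer: 1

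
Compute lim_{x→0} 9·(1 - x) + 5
Direct substitution at x = 0 gives 14.

Final answer: 14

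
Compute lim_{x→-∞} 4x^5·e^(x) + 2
The product is a 0·∞ indeterminate form at x → -∞.
Rewrite the product as 4x^5 / e^(-x) (an ∞/∞ form) and apply L'Hôpital, or use the standard hierarchy e^(|x|) ≫ |x^5| as x → -∞.
The indeterminate product → 0, so the limit = 2.

Final answer: 2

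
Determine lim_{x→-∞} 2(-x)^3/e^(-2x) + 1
The quotient is an ∞/∞ indeterminate form as x → -∞.
Compare growth rates of the dominant terms (exponentials ≫ polynomials ≫ logarithms), or apply L'Hôpital's rule; the quotient → 0.
Adding the constant: 0 + 1 = 1. Limit = 1.

Final answer: 1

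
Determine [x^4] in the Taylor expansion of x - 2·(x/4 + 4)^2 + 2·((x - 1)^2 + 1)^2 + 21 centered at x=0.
Expand to order 4: x - 2·(x/4 + 4)^2 + 2·((x - 1)^2 + 1)^2 + 21 = 2·x^4 - 8·x^3 + 127·x^2/8 - 19·x - 3 + O(x^5).
The coefficient of x^4 is 2.

Final answer: 2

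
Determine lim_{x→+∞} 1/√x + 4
Evaluate the dominant behaviour as x → +∞; each term tends to a finite value or vanishes.
Limit = 4.

Final answer: 4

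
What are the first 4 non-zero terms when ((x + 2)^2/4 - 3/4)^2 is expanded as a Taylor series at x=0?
x^3/2 + 9·x^2/8 + x/2 + 1/16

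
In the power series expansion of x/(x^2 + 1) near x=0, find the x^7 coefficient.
Expand to order 7: x/(x^2 + 1) = -x^7 + x^5 - x^3 + x + O(x^8).
The coefficient of x^7 is -1.

Final answer: -1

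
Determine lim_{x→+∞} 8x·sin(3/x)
As x → +∞: let u = 3/x → 0⁺; then 8·x·sin(3/x) = 8·3·sin(u)/u → 8·3·1 = 24.
Limit = 24.

Final answer: 24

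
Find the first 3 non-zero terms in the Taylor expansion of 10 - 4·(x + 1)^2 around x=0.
-4·x^2 - 8·x + 6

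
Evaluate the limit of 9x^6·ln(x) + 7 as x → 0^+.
The product is a 0·∞ indeterminate form at x → 0⁺.
Rewrite the product as 9·ln(x) / x^(-6) and apply L'Hôpital, or use the standard hierarchy x^(-6) ≫ |ln x| as x → 0⁺.
The indeterminate product → 0, so the limit = 7.

Final answer: 7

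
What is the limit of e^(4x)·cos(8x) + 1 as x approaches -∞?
Evaluate the dominant behaviour as x → -∞; each term tends to a finite value or vanishes.
Limit = 1.

Final answer: 1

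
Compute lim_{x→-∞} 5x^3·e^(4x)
This is a 0·∞ indeterminate form at x → -∞.
Rewrite the product as 5x^3 / e^(-4x) (an ∞/∞ form) and apply L'Hôpital, or use the standard hierarchy e^(4|x|) ≫ |x^3| as x → -∞.
The indeterminate product → 0, so the limit = 0.

Final answer: 0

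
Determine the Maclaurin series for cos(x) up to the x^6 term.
-x^6/720 + x^4/24 - x^2/2 + 1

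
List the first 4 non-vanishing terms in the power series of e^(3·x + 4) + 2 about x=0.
9·x^3·e^(4)/2 + 9·x^2·e^(4)/2 + 3·x·e^(4) + 2 + e^(4)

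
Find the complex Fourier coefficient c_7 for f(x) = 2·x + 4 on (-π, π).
Compute the real Fourier coefficients first: a_7 = 0, b_7 = 4/7.
Then c_7 = (a_7 − i·b_7)/2 = -2·i/7.

Final answer: -2·i/7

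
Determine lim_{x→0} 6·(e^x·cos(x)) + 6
Direct substitution at x = 0 gives 12.

Final answer: 12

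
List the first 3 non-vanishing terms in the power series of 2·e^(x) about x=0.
x^2 + 2·x + 2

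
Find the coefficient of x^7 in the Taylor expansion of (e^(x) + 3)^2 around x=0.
Expand to order 7: (e^(x) + 3)^2 = 67·x^7/2520 + 7·x^6/72 + 19·x^5/60 + 11·x^4/12 + 7·x^3/3 + 5·x^2 + 8·x + 16 + O(x^8).
The coefficient of x^7 is 67/2520.

Final answer: 67/2520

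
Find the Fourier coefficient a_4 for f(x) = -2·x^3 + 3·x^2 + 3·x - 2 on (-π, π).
a_4 = (1/π) ∫_{-π}^{π} f(x)·cos(4x) dx.
Evaluate the integral (use parity and integration by parts as needed): a_4 = 3/4.

Final answer: 3/4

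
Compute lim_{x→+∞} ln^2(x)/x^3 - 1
The quotient is an ∞/∞ indeterminate form as x → +∞.
The polynomial denominator x^3 dominates the logarithmic numerator (any positive power of x ≫ ln^2(x) as x → ∞), so the quotient → 0.
Adding the constant: 0 - 1 = -1. Limit = -1.

Final answer: -1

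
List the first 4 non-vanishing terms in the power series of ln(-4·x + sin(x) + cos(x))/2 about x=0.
-38·x^4/3 - 16·x^3/3 - 5·x^2/2 - 3·x/2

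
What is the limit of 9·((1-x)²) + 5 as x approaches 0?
Direct substitution at x = 0 gives 14.

Final answer: 14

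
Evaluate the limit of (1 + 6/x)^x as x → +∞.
As x → +∞: this is the defining limit (1 + 6/x)^x → e^6.
Limit = e^(6).

Final answer: e^(6)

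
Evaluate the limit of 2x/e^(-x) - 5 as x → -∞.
The quotient is an ∞/∞ indeterminate form as x → -∞.
Compare growth rates of the dominant terms (exponentials ≫ polynomials ≫ logarithms), or apply L'Hôpital's rule; the quotient → 0.
Adding the constant: 0 - 5 = -5. Limit = -5.

Final answer: -5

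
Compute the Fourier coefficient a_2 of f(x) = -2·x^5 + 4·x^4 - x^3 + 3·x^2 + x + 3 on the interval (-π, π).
a_2 = (1/π) ∫_{-π}^{π} f(x)·cos(2x) dx.
Evaluate the integral (use parity and integration by parts as needed): a_2 = -9 + 8·π^2.

Final answer: -9 + 8·π^2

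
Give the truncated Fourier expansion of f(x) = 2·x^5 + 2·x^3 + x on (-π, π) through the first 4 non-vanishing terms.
(-76·π^2 + 4·π^4 + 458)·sin(x) + (-2·π^4 - 13 + 8·π^2)·sin(2·x) + (-44·π^2/27 + 142/81 + 4·π^4/3)·sin(3·x) + (-π^4 - 19/32 + π^2/4)·sin(4·x)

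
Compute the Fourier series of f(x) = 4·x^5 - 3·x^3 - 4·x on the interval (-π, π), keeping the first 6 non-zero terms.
(-166·π^2 + 8·π^4 + 988)·sin(x) + (-4·π^4 - 61/2 + 23·π^2)·sin(2·x) + (-214·π^2/27 + 212/81 + 8·π^4/3)·sin(3·x) + (-2·π^4 + 1/2 + 4·π^2)·sin(4·x) + (-62·π^2/25 - 628/625 + 8·π^4/5)·sin(5·x) + (-4·π^4/3 + 169/162 + 47·π^2/27)·sin(6·x)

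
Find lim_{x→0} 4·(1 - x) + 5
Direct substitution at x = 0 gives 9.

Final answer: 9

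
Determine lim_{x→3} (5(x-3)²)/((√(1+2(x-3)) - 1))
Both numerator and denominator → 0 as x → 3; this is a 0/0 indeterminate form.
Expand each to leading order near x = 3: numerator ~ 5·(x - 3)^2, denominator ~ (x - 3).
The limit of the ratio is 0.

Final answer: 0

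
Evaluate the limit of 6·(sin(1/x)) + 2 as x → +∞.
Evaluate the dominant behaviour as x → +∞; each term tends to a finite value or vanishes.
Limit = 2.

Final answer: 2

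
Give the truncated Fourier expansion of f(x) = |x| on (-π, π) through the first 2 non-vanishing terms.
-4·cos(x)/π + π/2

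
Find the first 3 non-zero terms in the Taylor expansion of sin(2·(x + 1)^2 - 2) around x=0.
-32·x^3/3 + 2·x^2 + 4·x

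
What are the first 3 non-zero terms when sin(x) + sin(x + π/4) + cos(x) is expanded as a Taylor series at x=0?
x^2·(-1/2 - √(2)/4) + x·(√(2)/2 + 1) + √(2)/2 + 1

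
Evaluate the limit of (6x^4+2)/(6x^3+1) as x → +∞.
This is an ∞/∞ indeterminate form as x → +∞.
Divide numerator and denominator by x^4 and let the lower-order terms vanish; the numerator's degree 4 exceeds the denominator's degree 3, so the quotient diverges.
Limit = ∞.

Final answer: ∞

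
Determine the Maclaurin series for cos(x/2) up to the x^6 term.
-x^6/46080 + x^4/384 - x^2/8 + 1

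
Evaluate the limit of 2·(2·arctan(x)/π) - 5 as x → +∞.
Evaluate the dominant behaviour as x → +∞; each term tends to a finite value or vanishes.
Limit = -3.

Final answer: -3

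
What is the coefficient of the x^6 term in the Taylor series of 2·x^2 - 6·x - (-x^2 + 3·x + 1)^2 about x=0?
Expand to order 6: 2·x^2 - 6·x - (-x^2 + 3·x + 1)^2 = -x^4 + 6·x^3 - 5·x^2 - 12·x - 1 + O(x^7).
The coefficient of x^6 is 0.

Final answer: 0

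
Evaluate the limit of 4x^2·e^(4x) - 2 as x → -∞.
The product is a 0·∞ indeterminate form at x → -∞.
Rewrite the product as 4x^2 / e^(-4x) (an ∞/∞ form) and apply L'Hôpital, or use the standard hierarchy e^(4|x|) ≫ |x^2| as x → -∞.
The indeterminate product → 0, so the limit = -2.

Final answer: -2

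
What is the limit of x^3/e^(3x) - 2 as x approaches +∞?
The quotient is an ∞/∞ indeterminate form as x → +∞.
The exponential denominator e^(3x) dominates the polynomial numerator (e^x ≫ x^3 as x → ∞), so the quotient → 0.
Adding the constant: 0 - 2 = -2. Limit = -2.

Final answer: -2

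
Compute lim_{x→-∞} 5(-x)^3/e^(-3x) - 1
The quotient is an ∞/∞ indeterminate form as x → -∞.
Compare growth rates of the dominant terms (exponentials ≫ polynomials ≫ logarithms), or apply L'Hôpital's rule; the quotient → 0.
Adding the constant: 0 - 1 = -1. Limit = -1.

Final answer: -1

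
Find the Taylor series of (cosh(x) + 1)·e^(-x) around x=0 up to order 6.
11·x^6/240 - 17·x^5/120 + 3·x^4/8 - 5·x^3/6 + 3·x^2/2 - 2·x + 2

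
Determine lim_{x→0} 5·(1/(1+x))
Direct substitution at x = 0 gives 5.

Final answer: 5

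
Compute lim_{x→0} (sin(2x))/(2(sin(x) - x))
Both numerator and denominator → 0 as x → 0; this is a 0/0 indeterminate form.
Expand each to leading order near x = 0: numerator ~ 2·x, denominator ~ -x^3/3.
The limit of the ratio is -∞.

Final answer: -∞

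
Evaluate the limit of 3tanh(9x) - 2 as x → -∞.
Evaluate the dominant behaviour as x → -∞; each term tends to a finite value or vanishes.
Limit = -5.

Final answer: -5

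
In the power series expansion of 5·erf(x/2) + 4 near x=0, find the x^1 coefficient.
Expand to order 1: 5·erf(x/2) + 4 = 5·x/√(π) + 4 + O(x^2).
The coefficient of x^1 is 5/√(π).

Final answer: 5/√(π)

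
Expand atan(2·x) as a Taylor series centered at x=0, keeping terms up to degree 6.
32·x^5/5 - 8·x^3/3 + 2·x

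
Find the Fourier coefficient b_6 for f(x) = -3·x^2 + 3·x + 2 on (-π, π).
b_6 = (1/π) ∫_{-π}^{π} f(x)·sin(6x) dx.
Evaluate the integral (use parity and integration by parts as needed): b_6 = -1.

Final answer: -1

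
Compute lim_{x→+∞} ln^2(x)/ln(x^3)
This is an ∞/∞ indeterminate form as x → +∞.
Write ln(x^3) = 3·ln(x), reducing the quotient to ln(x)/3 → ∞.
Limit = ∞.

Final answer: ∞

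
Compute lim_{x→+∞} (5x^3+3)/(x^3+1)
This is an ∞/∞ indeterminate form as x → +∞.
Divide numerator and denominator by x^3 and let the lower-order terms vanish; the leading terms give 5/1 = 5.
Limit = 5.

Final answer: 5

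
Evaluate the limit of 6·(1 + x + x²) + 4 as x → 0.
Direct substitution at x = 0 gives 10.

Final answer: 10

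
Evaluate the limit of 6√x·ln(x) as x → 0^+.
This is a 0·∞ indeterminate form at x → 0⁺.
Rewrite the product as 6·ln(x) / x^(-1/2) and apply L'Hôpital, or use the standard hierarchy x^(-1/2) ≫ |ln x| as x → 0⁺.
The indeterminate product → 0, so the limit = 0.

Final answer: 0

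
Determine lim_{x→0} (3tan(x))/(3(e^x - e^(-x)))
Both numerator and denominator → 0 as x → 0; this is a 0/0 indeterminate form.
Expand each to leading order near x = 0: numerator ~ 3·x, denominator ~ 6·x.
The limit of the ratio is 1/2.

Final answer: 1/2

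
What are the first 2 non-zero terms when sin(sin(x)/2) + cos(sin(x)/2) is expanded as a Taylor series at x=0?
x/2 + 1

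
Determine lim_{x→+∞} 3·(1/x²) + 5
Evaluate the dominant behaviour as x → +∞; each term tends to a finite value or vanishes.
Limit = 5.

Final answer: 5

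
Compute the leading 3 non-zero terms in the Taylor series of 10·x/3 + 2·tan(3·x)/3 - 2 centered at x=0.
6·x^3 + 16·x/3 - 2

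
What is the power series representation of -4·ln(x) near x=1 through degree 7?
-4·(x - 1) + 2·(x - 1)^2 - 4·(x - 1)^3/3 + (x - 1)^4 - 4·(x - 1)^5/5 + 2·(x - 1)^6/3 - 4·(x - 1)^7/7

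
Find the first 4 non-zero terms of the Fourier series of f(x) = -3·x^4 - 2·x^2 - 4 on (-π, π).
(-136 + 24·π^2)·cos(x) + (7 - 6·π^2)·cos(2·x) + (-8/9 + 8·π^2/3)·cos(3·x) - 3·π^4/5 - 2·π^2/3 - 4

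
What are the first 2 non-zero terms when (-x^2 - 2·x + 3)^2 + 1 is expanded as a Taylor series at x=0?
10 - 12·x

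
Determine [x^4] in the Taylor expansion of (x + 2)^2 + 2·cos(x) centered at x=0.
Expand to order 4: (x + 2)^2 + 2·cos(x) = x^4/12 + 4·x + 6 + O(x^5).
The coefficient of x^4 is 1/12.

Final answer: 1/12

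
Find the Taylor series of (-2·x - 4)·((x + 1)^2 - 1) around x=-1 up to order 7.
2 + 2·(x + 1) - 2·(x + 1)^2 - 2·(x + 1)^3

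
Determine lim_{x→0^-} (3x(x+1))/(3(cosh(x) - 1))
Both numerator and denominator → 0 as x → 0^-; this is a 0/0 indeterminate form.
Expand each to leading order near x = 0: numerator ~ 3·x, denominator ~ 3·x^2/2.
The limit of the ratio is -∞.

Final answer: -∞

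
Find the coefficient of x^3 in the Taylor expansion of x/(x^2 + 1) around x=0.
Expand to order 3: x/(x^2 + 1) = -x^3 + x + O(x^4).
The coefficient of x^3 is -1.

Final answer: -1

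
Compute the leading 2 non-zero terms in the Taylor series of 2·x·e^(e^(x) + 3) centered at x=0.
2·x^2·e^(4) + 2·x·e^(4)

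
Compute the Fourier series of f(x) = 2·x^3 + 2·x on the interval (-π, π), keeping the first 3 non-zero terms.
(-20 + 4·π^2)·sin(x) + (1 - 2·π^2)·sin(2·x) + (4/9 + 4·π^2/3)·sin(3·x)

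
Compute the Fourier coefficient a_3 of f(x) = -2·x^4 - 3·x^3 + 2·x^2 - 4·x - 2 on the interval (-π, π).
a_3 = (1/π) ∫_{-π}^{π} f(x)·cos(3x) dx.
Evaluate the integral (use parity and integration by parts as needed): a_3 = -56/27 + 16·π^2/9.

Final answer: -56/27 + 16·π^2/9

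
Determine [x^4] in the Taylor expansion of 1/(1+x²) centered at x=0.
Expand to order 4: 1/(1+x²) = x^4 - x^2 + 1 + O(x^5).
The coefficient of x^4 is 1.

Final answer: 1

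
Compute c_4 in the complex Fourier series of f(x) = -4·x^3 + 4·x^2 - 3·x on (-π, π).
Compute the real Fourier coefficients first: a_4 = 1, b_4 = 3/4 + 2·π^2.
Then c_4 = (a_4 − i·b_4)/2 = 1/2 - i·π^2 - 3·i/8.

Final answer: 1/2 - i·π^2 - 3·i/8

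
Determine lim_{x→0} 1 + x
Direct substitution at x = 0 gives 1.

Final answer: 1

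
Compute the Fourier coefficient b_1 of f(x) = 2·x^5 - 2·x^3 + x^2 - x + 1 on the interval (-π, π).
b_1 = (1/π) ∫_{-π}^{π} f(x)·sin(1x) dx.
Evaluate the integral (use parity and integration by parts as needed): b_1 = -84·π^2 + 4·π^4 + 502.

Final answer: -84·π^2 + 4·π^4 + 502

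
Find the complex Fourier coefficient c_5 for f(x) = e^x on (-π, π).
Compute the real Fourier coefficients first: a_5 = (1 - e^(2·π))·e^(-π)/(26·π), b_5 = (-5 + 5·e^(2·π))·e^(-π)/(26·π).
Then c_5 = (a_5 − i·b_5)/2 = -e^(π)/(52·π) + e^(-π)/(52·π) - 5·i·e^(π)/(52·π) + 5·i·e^(-π)/(52·π).

Final answer: -e^(π)/(52·π) + e^(-π)/(52·π) - 5·i·e^(π)/(52·π) + 5·i·e^(-π)/(52·π)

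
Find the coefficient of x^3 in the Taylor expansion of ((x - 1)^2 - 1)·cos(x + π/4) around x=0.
Expand to order 3: ((x - 1)^2 - 1)·cos(x + π/4) = 3·√(2)·x^2/2 - √(2)·x + O(x^4).
The coefficient of x^3 is 0.

Final answer: 0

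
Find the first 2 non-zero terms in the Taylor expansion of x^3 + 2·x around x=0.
x^3 + 2·x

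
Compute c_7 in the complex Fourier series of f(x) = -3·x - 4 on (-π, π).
Compute the real Fourier coefficients first: a_7 = 0, b_7 = -6/7.
Then c_7 = (a_7 − i·b_7)/2 = 3·i/7.

Final answer: 3·i/7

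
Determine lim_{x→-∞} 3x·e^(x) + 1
The product is a 0·∞ indeterminate form at x → -∞.
Rewrite the product as 3x / e^(-x) (an ∞/∞ form) and apply L'Hôpital, or use the standard hierarchy e^(|x|) ≫ |x| as x → -∞.
The indeterminate product → 0, so the limit = 1.

Final answer: 1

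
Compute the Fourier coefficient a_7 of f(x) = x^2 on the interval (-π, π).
a_7 = (1/π) ∫_{-π}^{π} f(x)·cos(7x) dx.
Evaluate the integral (use parity and integration by parts as needed): a_7 = -4/49.

Final answer: -4/49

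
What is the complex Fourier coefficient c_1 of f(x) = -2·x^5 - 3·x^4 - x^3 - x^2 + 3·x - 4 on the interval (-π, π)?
Compute the real Fourier coefficients first: a_1 = -140 + 24·π^2, b_1 = -462 - 4·π^4 + 78·π^2.
Then c_1 = (a_1 − i·b_1)/2 = -70 + 12·π^2 - 39·i·π^2 + 2·i·π^4 + 231·i.

Final answer: -70 + 12·π^2 - 39·i·π^2 + 2·i·π^4 + 231·i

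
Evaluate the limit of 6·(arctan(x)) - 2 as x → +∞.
Evaluate the dominant behaviour as x → +∞; each term tends to a finite value or vanishes.
Limit = -2 + 3·π.

Final answer: -2 + 3·π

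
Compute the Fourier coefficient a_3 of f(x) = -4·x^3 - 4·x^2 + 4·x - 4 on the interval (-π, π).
a_3 = (1/π) ∫_{-π}^{π} f(x)·cos(3x) dx.
Evaluate the integral (use parity and integration by parts as needed): a_3 = 16/9.

Final answer: 16/9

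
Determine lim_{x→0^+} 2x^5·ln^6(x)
This is a 0·∞ indeterminate form at x → 0⁺.
Rewrite the product as 2·ln^6(x) / x^(-5) and apply L'Hôpital, or use the standard hierarchy x^(-5) ≫ |ln x|^6 as x → 0⁺.
The indeterminate product → 0, so the limit = 0.

Final answer: 0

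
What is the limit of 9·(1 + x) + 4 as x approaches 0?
Direct substitution at x = 0 gives 13.

Final answer: 13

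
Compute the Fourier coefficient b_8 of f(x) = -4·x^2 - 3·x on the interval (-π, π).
b_8 = (1/π) ∫_{-π}^{π} f(x)·sin(8x) dx.
Evaluate the integral (use parity and integration by parts as needed): b_8 = 3/4.

Final answer: 3/4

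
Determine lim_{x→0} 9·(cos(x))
Direct substitution at x = 0 gives 9.

Final answer: 9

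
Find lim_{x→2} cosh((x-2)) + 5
Direct substitution at x = 2 gives 6.

Final answer: 6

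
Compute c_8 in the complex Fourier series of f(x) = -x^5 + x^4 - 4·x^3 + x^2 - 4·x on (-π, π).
Compute the real Fourier coefficients first: a_8 = 13/256 + π^2/8, b_8 = 1871/2048 + 59·π^2/64 + π^4/4.
Then c_8 = (a_8 − i·b_8)/2 = 13/512 + π^2/16 - i·π^4/8 - 59·i·π^2/128 - 1871·i/4096.

Final answer: 13/512 + π^2/16 - i·π^4/8 - 59·i·π^2/128 - 1871·i/4096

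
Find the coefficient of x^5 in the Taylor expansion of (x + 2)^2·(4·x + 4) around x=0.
Expand to order 5: (x + 2)^2·(4·x + 4) = 4·x^3 + 20·x^2 + 32·x + 16 + O(x^6).
The coefficient of x^5 is 0.

Final answer: 0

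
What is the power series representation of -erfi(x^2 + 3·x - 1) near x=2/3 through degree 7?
-erfi(13/9) - 26·e^(169/81)·(x - 2/3)/(3·√(π)) - 4556·e^(169/81)·(x - 2/3)^2/(81·√(π)) - 2005354·e^(169/81)·(x - 2/3)^3/(6561·√(π)) - 250647137·e^(169/81)·(x - 2/3)^4/(177147·√(π)) - 27734406713·e^(169/81)·(x - 2/3)^5/(4782969·√(π)) - 41631589253188·e^(169/81)·(x - 2/3)^6/(1937102445·√(π)) - 26807244850543001·e^(169/81)·(x - 2/3)^7/(366112362105·√(π))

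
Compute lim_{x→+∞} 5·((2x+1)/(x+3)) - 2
Evaluate the dominant behaviour as x → +∞; each term tends to a finite value or vanishes.
Limit = 8.

Final answer: 8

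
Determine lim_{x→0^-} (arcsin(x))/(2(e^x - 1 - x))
Both numerator and denominator → 0 as x → 0^-; this is a 0/0 indeterminate form.
Expand each to leading order near x = 0: numerator ~ x, denominator ~ x^2.
The limit of the ratio is -∞.

Final answer: -∞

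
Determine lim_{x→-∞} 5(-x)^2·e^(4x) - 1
The product is a 0·∞ indeterminate form at x → -∞.
Rewrite the product as 5(-x)^2 / e^(-4x) (an ∞/∞ form) and apply L'Hôpital, or use the standard hierarchy e^(4|x|) ≫ |(-x)^2| as x → -∞.
The indeterminate product → 0, so the limit = -1.

Final answer: -1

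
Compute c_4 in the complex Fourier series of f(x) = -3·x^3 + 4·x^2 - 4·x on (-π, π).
Compute the real Fourier coefficients first: a_4 = 1, b_4 = 23/16 + 3·π^2/2.
Then c_4 = (a_4 − i·b_4)/2 = 1/2 - 3·i·π^2/4 - 23·i/32.

Final answer: 1/2 - 3·i·π^2/4 - 23·i/32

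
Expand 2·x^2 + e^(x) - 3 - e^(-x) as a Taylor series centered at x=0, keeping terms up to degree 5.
x^5/60 + x^3/3 + 2·x^2 + 2·x - 3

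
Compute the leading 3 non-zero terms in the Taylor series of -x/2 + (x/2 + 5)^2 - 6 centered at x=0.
x^2/4 + 9·x/2 + 19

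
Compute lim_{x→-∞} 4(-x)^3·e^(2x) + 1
The product is a 0·∞ indeterminate form at x → -∞.
Rewrite the product as 4(-x)^3 / e^(-2x) (an ∞/∞ form) and apply L'Hôpital, or use the standard hierarchy e^(2|x|) ≫ |(-x)^3| as x → -∞.
The indeterminate product → 0, so the limit = 1.

Final answer: 1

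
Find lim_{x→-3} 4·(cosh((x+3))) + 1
Direct substitution at x = -3 gives 5.

Final answer: 5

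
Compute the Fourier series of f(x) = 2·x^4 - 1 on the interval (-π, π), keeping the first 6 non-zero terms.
(96 - 16·π^2)·cos(x) + (-6 + 4·π^2)·cos(2·x) + (32/27 - 16·π^2/9)·cos(3·x) + (-3/8 + π^2)·cos(4·x) + (96/625 - 16·π^2/25)·cos(5·x) - 1 + 2·π^4/5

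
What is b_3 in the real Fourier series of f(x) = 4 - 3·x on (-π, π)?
b_3 = (1/π) ∫_{-π}^{π} f(x)·sin(3x) dx.
Evaluate the integral (use parity and integration by parts as needed): b_3 = -2.

Final answer: -2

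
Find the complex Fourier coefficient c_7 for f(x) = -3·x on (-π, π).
Compute the real Fourier coefficients first: a_7 = 0, b_7 = -6/7.
Then c_7 = (a_7 − i·b_7)/2 = 3·i/7.

Final answer: 3·i/7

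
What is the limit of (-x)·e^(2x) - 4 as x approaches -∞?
The product is a 0·∞ indeterminate form at x → -∞.
Rewrite the product as (-x) / e^(-2x) (an ∞/∞ form) and apply L'Hôpital, or use the standard hierarchy e^(2|x|) ≫ |(-x)| as x → -∞.
The indeterminate product → 0, so the limit = -4.

Final answer: -4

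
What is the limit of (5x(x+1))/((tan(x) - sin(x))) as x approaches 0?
Both numerator and denominator → 0 as x → 0; this is a 0/0 indeterminate form.
Expand each to leading order near x = 0: numerator ~ 5·x, denominator ~ x^3/2.
The limit of the ratio is ∞.

Final answer: ∞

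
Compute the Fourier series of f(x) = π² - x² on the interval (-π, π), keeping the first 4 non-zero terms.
4·cos(x) - cos(2·x) + 4·cos(3·x)/9 + 2·π^2/3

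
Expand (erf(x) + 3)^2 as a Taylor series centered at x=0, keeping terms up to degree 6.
56·x^6/(45·π) + 6·x^5/(5·√(π)) - 8·x^4/(3·π) - 4·x^3/√(π) + 4·x^2/π + 12·x/√(π) + 9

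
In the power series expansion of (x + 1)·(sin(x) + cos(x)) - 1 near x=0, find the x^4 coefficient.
Expand to order 4: (x + 1)·(sin(x) + cos(x)) - 1 = -x^4/8 - 2·x^3/3 + x^2/2 + 2·x + O(x^5).
The coefficient of x^4 is -1/8.

Final answer: -1/8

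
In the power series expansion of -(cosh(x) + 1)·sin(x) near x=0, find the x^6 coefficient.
Expand to order 6: -(cosh(x) + 1)·sin(x) = x^5/40 - x^3/6 - 2·x + O(x^7).
The coefficient of x^6 is 0.

Final answer: 0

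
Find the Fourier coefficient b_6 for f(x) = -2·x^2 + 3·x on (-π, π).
b_6 = (1/π) ∫_{-π}^{π} f(x)·sin(6x) dx.
Evaluate the integral (use parity and integration by parts as needed): b_6 = -1.

Final answer: -1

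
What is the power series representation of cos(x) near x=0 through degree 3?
1 - x^2/2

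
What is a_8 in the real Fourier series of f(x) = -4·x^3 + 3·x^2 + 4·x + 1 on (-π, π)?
a_8 = (1/π) ∫_{-π}^{π} f(x)·cos(8x) dx.
Evaluate the integral (use parity and integration by parts as needed): a_8 = 3/16.

Final answer: 3/16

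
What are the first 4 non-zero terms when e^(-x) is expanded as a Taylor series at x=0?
-x^3/6 + x^2/2 - x + 1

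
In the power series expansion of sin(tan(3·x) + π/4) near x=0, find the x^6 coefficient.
Expand to order 6: sin(tan(3·x) + π/4) = -7857·√(2)·x^6/160 - 243·√(2)·x^5/80 - 189·√(2)·x^4/16 + 9·√(2)·x^3/4 - 9·√(2)·x^2/4 + 3·√(2)·x/2 + √(2)/2 + O(x^7).
The coefficient of x^6 is -7857·√(2)/160.

Final answer: -7857·√(2)/160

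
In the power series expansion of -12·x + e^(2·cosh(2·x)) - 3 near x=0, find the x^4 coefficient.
Expand to order 4: -12·x + e^(2·cosh(2·x)) - 3 = 28·x^4·e^(2)/3 + 4·x^2·e^(2) - 12·x - 3 + e^(2) + O(x^5).
The coefficient of x^4 is 28·e^(2)/3.

Final answer: 28·e^(2)/3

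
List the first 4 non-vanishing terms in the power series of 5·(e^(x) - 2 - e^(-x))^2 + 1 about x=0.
-20·x^3/3 + 20·x^2 - 40·x + 21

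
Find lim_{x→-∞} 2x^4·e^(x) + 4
The product is a 0·∞ indeterminate form at x → -∞.
Rewrite the product as 2x^4 / e^(-x) (an ∞/∞ form) and apply L'Hôpital, or use the standard hierarchy e^(|x|) ≫ |x^4| as x → -∞.
The indeterminate product → 0, so the limit = 4.

Final answer: 4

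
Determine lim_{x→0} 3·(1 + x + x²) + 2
Direct substitution at x = 0 gives 5.

Final answer: 5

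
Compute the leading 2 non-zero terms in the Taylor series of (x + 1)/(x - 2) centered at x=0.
-3·x/4 - 1/2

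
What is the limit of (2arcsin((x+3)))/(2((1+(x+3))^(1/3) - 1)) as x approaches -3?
Both numerator and denominator → 0 as x → -3; this is a 0/0 indeterminate form.
Expand each to leading order near x = -3: numerator ~ 2·(x + 3), denominator ~ 2·(x + 3)/3.
The limit of the ratio is 3.

Final answer: 3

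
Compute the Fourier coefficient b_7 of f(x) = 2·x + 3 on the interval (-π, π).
b_7 = (1/π) ∫_{-π}^{π} f(x)·sin(7x) dx.
Evaluate the integral (use parity and integration by parts as needed): b_7 = 4/7.

Final answer: 4/7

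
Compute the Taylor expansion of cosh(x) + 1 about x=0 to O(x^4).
x^2/2 + 2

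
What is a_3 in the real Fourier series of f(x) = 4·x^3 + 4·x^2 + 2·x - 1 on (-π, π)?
a_3 = (1/π) ∫_{-π}^{π} f(x)·cos(3x) dx.
Evaluate the integral (use parity and integration by parts as needed): a_3 = -16/9.

Final answer: -16/9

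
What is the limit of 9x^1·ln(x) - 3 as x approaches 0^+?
The product is a 0·∞ indeterminate form at x → 0⁺.
Rewrite the product as 9·ln(x) / x^(-1) and apply L'Hôpital, or use the standard hierarchy x^(-1) ≫ |ln x| as x → 0⁺.
The indeterminate product → 0, so the limit = -3.

Final answer: -3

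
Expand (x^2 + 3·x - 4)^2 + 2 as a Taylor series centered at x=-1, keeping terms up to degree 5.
38 - 12·(x + 1) - 11·(x + 1)^2 + 2·(x + 1)^3 + (x + 1)^4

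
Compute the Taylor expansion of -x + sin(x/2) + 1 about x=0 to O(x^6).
x^5/3840 - x^3/48 - x/2 + 1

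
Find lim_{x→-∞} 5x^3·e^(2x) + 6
The product is a 0·∞ indeterminate form at x → -∞.
Rewrite the product as 5x^3 / e^(-2x) (an ∞/∞ form) and apply L'Hôpital, or use the standard hierarchy e^(2|x|) ≫ |x^3| as x → -∞.
The indeterminate product → 0, so the limit = 6.

Final answer: 6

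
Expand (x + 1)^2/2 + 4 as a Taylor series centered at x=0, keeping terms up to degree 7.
x^2/2 + x + 9/2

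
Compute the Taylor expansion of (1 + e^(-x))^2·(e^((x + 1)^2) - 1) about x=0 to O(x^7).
x^6·(-11/120 + 361·e/120) + x^5·(17/60 + 79·e/20) + x^4·(-3/4 + 23·e/4) + x^3·(5/3 + 17·e/3) + x^2·(-3 + 7·e) + x·(4 + 4·e) - 4 + 4·e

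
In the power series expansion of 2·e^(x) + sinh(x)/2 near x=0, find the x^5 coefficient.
Expand to order 5: 2·e^(x) + sinh(x)/2 = x^5/48 + x^4/12 + 5·x^3/12 + x^2 + 5·x/2 + 2 + O(x^6).
The coefficient of x^5 is 1/48.

Final answer: 1/48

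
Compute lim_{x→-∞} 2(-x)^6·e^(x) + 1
The product is a 0·∞ indeterminate form at x → -∞.
Rewrite the product as 2(-x)^6 / e^(-x) (an ∞/∞ form) and apply L'Hôpital, or use the standard hierarchy e^(|x|) ≫ |(-x)^6| as x → -∞.
The indeterminate product → 0, so the limit = 1.

Final answer: 1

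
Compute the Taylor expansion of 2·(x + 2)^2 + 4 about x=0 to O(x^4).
2·x^2 + 8·x + 12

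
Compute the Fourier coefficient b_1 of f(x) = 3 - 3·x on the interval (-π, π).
b_1 = (1/π) ∫_{-π}^{π} f(x)·sin(1x) dx.
Evaluate the integral (use parity and integration by parts as needed): b_1 = -6.

Final answer: -6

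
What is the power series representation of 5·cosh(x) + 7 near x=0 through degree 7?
x^6/144 + 5·x^4/24 + 5·x^2/2 + 12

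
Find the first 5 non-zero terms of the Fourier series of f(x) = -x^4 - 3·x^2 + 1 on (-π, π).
(-36 + 8·π^2)·cos(x) - 2·π^2·cos(2·x) + (20/27 + 8·π^2/9)·cos(3·x) + (-π^2/2 - 9/16)·cos(4·x) - π^4/5 - π^2 + 1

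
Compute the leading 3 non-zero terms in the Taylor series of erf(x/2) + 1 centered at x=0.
-x^3/(12·√(π)) + x/√(π) + 1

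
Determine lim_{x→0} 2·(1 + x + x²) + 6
Direct substitution at x = 0 gives 8.

Final answer: 8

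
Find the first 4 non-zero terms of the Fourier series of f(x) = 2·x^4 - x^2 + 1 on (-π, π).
(100 - 16·π^2)·cos(x) + (-7 + 4·π^2)·cos(2·x) + (44/27 - 16·π^2/9)·cos(3·x) - π^2/3 + 1 + 2·π^4/5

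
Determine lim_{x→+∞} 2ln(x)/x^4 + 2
The quotient is an ∞/∞ indeterminate form as x → +∞.
The polynomial denominator x^4 dominates the logarithmic numerator (any positive power of x ≫ ln(x) as x → ∞), so the quotient → 0.
Adding the constant: 0 + 2 = 2. Limit = 2.

Final answer: 2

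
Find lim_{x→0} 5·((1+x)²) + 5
Direct substitution at x = 0 gives 10.

Final answer: 10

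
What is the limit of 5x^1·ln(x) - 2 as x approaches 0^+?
The product is a 0·∞ indeterminate form at x → 0⁺.
Rewrite the product as 5·ln(x) / x^(-1) and apply L'Hôpital, or use the standard hierarchy x^(-1) ≫ |ln x| as x → 0⁺.
The indeterminate product → 0, so the limit = -2.

Final answer: -2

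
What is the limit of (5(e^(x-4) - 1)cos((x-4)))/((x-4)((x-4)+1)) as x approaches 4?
Both numerator and denominator → 0 as x → 4; this is a 0/0 indeterminate form.
Expand each to leading order near x = 4: numerator ~ 5·(x - 4), denominator ~ (x - 4).
The limit of the ratio is 5.

Final answer: 5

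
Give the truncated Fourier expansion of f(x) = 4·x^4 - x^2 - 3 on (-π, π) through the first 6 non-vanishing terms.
(196 - 32·π^2)·cos(x) + (-13 + 8·π^2)·cos(2·x) + (76/27 - 32·π^2/9)·cos(3·x) + (-1 + 2·π^2)·cos(4·x) + (292/625 - 32·π^2/25)·cos(5·x) - π^2/3 - 3 + 4·π^4/5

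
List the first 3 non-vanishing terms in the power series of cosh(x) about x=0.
x^4/24 + x^2/2 + 1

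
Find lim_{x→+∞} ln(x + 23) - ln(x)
This is an ∞ − ∞ indeterminate form.
Combine the logarithms: ln(x+23) − ln(x) = ln((x+23)/(x)) = ln(1 + 23/(x)) → ln(1) = 0.
Limit = 0.

Final answer: 0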